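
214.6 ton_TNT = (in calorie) 2.146e+11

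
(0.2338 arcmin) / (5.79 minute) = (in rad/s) 1.958e-07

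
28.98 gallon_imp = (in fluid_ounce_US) 4455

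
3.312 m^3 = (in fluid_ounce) 1.12e+05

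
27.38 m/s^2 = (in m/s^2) 27.38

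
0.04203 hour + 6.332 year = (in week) 330.2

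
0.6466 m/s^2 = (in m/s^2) 0.6466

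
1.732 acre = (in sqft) 7.545e+04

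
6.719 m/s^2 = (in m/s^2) 6.719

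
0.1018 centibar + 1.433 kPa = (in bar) 0.01535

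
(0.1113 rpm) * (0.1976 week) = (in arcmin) 4.788e+06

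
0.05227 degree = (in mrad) 0.9123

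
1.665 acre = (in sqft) 7.253e+04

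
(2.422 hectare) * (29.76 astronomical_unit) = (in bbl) 6.782e+17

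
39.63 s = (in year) 1.257e-06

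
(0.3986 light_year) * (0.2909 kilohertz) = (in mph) 2.454e+18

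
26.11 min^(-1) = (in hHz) 0.004352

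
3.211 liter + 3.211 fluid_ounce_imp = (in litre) 3.302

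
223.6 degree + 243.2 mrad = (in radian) 4.146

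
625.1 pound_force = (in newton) 2781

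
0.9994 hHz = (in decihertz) 999.4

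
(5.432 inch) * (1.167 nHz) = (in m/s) 1.61e-10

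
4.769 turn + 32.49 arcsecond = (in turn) 4.769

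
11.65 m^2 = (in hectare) 0.001165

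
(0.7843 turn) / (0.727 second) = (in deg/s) 388.4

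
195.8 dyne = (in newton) 0.001958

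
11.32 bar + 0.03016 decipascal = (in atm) 11.17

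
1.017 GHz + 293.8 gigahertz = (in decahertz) 2.948e+10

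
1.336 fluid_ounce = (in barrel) 0.0002485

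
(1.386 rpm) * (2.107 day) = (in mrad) 2.642e+07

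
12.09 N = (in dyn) 1.209e+06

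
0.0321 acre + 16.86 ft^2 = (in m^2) 131.5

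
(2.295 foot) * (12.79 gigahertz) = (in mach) 2.628e+07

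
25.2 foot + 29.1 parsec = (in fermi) 8.979e+32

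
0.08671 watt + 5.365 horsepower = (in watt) 4001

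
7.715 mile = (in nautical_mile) 6.704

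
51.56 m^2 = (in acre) 0.01274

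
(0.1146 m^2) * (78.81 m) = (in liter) 9032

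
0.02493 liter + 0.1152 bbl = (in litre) 18.34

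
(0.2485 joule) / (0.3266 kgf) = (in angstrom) 7.759e+08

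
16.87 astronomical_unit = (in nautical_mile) 1.363e+09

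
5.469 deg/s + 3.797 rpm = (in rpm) 4.708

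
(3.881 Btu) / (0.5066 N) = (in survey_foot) 2.652e+04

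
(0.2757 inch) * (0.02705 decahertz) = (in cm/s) 0.1894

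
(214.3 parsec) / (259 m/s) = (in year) 8.096e+08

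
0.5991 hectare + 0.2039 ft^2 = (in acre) 1.48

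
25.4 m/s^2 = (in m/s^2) 25.4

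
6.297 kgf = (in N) 61.75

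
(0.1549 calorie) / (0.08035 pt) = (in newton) 2.286e+04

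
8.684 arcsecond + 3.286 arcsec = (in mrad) 0.05803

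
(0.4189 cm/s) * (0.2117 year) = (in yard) 3.058e+04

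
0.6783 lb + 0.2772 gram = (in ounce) 10.86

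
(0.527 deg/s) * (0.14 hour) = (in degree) 265.6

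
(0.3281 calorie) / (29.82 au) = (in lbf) 6.918e-14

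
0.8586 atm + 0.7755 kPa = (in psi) 12.73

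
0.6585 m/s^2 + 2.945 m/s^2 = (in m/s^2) 3.603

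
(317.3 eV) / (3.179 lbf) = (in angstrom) 3.595e-08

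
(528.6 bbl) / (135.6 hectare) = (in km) 6.198e-08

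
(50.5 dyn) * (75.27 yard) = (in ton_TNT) 8.307e-12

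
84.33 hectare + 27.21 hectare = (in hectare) 111.5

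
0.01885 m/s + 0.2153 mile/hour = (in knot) 0.2237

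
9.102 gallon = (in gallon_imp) 7.579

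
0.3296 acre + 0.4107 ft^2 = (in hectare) 0.1334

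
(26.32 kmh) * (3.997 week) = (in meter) 1.767e+07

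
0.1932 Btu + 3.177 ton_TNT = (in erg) 1.329e+17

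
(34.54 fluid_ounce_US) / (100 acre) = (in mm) 2.524e-06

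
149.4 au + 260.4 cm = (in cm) 2.235e+15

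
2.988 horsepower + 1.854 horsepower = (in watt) 3611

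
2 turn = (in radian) 12.57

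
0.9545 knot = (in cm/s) 49.1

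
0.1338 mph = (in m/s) 0.05981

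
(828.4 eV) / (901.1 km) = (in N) 1.473e-22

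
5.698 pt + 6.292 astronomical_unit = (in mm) 9.413e+14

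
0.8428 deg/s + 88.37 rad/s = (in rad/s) 88.38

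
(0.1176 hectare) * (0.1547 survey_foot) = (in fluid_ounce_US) 1.875e+06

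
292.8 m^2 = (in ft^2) 3152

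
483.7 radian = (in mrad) 4.837e+05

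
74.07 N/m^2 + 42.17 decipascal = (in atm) 0.0007726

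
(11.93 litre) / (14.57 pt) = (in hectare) 0.0002321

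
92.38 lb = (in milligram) 4.19e+07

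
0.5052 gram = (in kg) 0.0005052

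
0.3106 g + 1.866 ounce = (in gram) 53.21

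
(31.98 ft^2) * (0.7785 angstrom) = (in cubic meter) 2.313e-10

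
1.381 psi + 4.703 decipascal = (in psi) 1.381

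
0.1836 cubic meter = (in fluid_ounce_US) 6208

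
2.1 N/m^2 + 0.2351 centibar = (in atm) 0.002341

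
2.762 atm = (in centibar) 279.9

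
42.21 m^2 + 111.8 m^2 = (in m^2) 154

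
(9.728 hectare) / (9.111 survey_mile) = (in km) 0.006634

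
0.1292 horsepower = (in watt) 96.34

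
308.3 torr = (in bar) 0.411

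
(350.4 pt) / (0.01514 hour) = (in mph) 0.005073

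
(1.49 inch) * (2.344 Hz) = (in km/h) 0.3194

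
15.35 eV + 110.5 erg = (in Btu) 1.047e-08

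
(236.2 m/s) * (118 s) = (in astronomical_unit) 1.863e-07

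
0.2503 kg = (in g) 250.3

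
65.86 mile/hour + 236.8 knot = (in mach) 0.4442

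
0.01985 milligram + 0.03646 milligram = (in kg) 5.631e-08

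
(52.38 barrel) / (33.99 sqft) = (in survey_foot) 8.652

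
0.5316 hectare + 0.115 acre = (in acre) 1.429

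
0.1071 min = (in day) 7.438e-05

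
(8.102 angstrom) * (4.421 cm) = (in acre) 8.851e-15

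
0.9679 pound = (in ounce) 15.49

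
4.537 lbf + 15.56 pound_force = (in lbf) 20.1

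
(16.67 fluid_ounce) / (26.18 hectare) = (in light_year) 1.99e-25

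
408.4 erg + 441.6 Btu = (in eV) 2.908e+24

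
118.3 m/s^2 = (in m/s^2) 118.3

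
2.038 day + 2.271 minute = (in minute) 2937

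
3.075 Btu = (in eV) 2.025e+22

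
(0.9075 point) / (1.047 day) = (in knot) 6.879e-09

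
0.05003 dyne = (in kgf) 5.102e-08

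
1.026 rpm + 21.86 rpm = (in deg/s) 137.3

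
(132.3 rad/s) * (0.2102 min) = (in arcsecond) 3.442e+08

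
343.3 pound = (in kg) 155.7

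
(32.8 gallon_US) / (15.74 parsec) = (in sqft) 2.752e-18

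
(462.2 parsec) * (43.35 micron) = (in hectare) 6.183e+10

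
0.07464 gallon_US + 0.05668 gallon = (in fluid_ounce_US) 16.81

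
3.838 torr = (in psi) 0.07421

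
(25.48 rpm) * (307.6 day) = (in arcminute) 2.438e+11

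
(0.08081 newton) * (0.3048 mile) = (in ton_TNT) 9.474e-09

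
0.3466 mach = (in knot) 229.4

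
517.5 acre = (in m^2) 2.094e+06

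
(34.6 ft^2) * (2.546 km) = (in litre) 8.184e+06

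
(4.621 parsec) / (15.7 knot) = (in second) 1.765e+16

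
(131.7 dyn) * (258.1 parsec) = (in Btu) 9.941e+12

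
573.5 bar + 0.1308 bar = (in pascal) 5.736e+07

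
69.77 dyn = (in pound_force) 0.0001568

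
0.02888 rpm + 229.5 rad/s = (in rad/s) 229.5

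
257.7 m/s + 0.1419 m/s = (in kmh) 928.2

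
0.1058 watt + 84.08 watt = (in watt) 84.19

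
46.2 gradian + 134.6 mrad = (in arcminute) 2958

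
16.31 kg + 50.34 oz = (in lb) 39.1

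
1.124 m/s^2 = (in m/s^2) 1.124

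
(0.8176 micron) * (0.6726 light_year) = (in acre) 1.286e+06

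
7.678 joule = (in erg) 7.678e+07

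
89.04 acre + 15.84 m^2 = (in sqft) 3.879e+06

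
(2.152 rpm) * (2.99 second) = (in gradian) 42.9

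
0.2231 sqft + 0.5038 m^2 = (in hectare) 5.245e-05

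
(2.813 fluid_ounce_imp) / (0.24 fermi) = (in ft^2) 3.585e+12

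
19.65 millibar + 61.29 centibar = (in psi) 9.174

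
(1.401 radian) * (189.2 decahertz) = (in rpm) 2.531e+04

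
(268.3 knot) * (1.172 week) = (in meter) 9.784e+07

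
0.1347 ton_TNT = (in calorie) 1.347e+08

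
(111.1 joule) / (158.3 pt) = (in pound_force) 447.2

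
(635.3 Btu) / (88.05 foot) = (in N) 2.498e+04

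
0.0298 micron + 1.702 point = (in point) 1.702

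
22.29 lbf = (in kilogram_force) 10.11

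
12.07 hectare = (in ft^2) 1.299e+06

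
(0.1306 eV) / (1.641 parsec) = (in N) 4.132e-37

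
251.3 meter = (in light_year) 2.656e-14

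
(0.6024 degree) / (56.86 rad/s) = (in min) 3.082e-06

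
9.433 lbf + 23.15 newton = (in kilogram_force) 6.639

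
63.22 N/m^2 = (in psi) 0.009169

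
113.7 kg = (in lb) 250.7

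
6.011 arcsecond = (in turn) 4.638e-06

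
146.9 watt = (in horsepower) 0.197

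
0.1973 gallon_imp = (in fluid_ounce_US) 30.33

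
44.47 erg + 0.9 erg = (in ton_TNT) 1.084e-15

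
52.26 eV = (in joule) 8.373e-18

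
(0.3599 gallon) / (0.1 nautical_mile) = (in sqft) 7.918e-05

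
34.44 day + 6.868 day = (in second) 3.569e+06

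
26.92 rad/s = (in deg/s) 1542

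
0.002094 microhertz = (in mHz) 2.094e-06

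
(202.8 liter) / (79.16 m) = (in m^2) 0.002562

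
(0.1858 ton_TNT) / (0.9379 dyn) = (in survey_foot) 2.719e+14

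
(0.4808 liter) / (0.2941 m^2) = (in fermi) 1.635e+12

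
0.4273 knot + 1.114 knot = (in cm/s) 79.29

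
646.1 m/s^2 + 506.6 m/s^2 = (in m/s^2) 1153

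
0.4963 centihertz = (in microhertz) 4963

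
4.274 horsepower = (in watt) 3187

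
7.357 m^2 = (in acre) 0.001818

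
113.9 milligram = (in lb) 0.0002511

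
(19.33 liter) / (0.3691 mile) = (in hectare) 3.254e-09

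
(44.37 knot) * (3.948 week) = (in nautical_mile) 2.943e+04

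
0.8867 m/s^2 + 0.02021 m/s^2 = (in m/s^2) 0.9069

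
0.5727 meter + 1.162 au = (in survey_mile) 1.08e+08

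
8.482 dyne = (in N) 8.482e-05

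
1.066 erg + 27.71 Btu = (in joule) 2.924e+04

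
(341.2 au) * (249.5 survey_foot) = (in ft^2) 4.178e+16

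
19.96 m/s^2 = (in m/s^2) 19.96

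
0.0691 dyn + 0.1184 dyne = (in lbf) 4.215e-07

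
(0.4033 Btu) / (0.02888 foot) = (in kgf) 4929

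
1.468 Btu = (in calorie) 370.2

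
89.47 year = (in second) 2.822e+09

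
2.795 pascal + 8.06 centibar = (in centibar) 8.063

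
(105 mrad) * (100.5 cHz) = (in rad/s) 0.1055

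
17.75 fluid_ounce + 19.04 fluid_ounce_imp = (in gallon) 0.2816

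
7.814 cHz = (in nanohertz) 7.814e+07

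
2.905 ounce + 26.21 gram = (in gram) 108.6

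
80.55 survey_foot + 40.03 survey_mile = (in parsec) 2.089e-12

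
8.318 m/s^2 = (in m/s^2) 8.318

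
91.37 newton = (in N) 91.37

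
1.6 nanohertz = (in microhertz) 0.0016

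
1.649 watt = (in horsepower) 0.002211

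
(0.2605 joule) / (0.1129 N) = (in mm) 2307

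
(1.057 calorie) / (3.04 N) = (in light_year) 1.538e-16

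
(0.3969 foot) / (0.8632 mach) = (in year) 1.305e-11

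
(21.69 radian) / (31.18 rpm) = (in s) 6.643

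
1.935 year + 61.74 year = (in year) 63.67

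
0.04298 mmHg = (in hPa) 0.0573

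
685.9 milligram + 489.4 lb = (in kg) 222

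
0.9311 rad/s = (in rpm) 8.891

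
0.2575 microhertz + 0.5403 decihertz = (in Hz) 0.05403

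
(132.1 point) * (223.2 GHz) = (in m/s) 1.04e+10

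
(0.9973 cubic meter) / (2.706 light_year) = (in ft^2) 4.193e-16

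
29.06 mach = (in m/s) 9895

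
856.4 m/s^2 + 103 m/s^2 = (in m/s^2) 959.4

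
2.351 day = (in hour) 56.42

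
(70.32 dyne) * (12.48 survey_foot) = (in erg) 2.675e+04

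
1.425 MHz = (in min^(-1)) 8.55e+07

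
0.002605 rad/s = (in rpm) 0.02488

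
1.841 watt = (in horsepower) 0.002469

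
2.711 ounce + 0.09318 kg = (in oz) 5.998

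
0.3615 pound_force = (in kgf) 0.164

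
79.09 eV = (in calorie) 3.029e-18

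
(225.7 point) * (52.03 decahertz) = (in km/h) 149.1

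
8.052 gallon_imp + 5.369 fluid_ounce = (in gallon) 9.712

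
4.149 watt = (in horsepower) 0.005564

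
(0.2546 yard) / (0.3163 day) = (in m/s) 8.519e-06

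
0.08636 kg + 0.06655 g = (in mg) 8.643e+04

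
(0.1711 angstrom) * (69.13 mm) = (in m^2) 1.183e-12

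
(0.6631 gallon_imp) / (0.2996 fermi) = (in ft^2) 1.083e+14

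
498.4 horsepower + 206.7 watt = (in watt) 3.719e+05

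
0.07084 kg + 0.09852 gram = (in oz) 2.502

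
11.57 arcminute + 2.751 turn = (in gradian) 1101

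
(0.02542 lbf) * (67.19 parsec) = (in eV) 1.463e+36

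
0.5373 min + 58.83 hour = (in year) 0.006717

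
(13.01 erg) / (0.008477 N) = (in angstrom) 1.535e+06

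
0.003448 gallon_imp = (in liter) 0.01567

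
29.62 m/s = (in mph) 66.26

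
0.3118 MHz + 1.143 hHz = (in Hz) 3.119e+05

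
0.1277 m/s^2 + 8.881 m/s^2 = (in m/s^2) 9.009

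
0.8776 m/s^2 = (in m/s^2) 0.8776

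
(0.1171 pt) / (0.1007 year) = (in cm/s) 1.301e-09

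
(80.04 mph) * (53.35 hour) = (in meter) 6.872e+06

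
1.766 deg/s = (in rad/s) 0.03082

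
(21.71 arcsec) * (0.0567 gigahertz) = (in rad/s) 5968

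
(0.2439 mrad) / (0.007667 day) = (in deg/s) 2.11e-05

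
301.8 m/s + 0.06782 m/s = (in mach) 0.8865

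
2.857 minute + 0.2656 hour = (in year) 3.576e-05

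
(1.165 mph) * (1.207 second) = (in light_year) 6.644e-17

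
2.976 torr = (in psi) 0.05755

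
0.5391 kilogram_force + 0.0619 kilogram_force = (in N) 5.894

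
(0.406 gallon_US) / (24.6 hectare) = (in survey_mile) 3.882e-12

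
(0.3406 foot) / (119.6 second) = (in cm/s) 0.0868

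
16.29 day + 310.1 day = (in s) 2.82e+07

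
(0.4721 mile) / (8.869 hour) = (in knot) 0.04626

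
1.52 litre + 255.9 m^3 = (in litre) 2.559e+05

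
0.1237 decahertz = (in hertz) 1.237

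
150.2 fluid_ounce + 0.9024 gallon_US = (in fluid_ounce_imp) 276.6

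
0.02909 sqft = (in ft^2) 0.02909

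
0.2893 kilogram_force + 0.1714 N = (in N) 3.008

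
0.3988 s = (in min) 0.006647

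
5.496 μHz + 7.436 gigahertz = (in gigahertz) 7.436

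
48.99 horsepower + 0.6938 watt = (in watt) 3.653e+04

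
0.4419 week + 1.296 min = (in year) 0.008477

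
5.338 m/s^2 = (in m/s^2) 5.338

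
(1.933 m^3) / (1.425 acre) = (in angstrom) 3.352e+06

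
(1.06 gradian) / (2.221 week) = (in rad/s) 1.24e-08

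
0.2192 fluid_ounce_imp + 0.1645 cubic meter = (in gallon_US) 43.46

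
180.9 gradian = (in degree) 162.8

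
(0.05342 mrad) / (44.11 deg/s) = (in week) 1.147e-10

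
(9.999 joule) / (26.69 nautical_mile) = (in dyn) 20.23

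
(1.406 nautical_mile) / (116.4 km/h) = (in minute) 1.342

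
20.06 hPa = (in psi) 0.2909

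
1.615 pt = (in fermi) 5.697e+11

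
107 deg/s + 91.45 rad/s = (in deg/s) 5347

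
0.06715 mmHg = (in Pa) 8.953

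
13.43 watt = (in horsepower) 0.01801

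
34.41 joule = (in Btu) 0.03261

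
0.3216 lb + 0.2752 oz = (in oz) 5.421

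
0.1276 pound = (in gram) 57.88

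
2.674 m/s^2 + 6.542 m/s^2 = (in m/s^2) 9.216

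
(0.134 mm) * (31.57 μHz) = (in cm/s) 4.23e-07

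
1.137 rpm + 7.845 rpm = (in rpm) 8.982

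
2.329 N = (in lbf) 0.5236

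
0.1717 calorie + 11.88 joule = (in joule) 12.6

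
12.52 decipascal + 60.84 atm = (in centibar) 6165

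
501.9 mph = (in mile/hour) 501.9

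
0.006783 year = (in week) 0.3537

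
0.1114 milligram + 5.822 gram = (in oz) 0.2054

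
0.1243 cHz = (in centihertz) 0.1243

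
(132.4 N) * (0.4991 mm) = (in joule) 0.06608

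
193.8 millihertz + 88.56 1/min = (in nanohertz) 1.67e+09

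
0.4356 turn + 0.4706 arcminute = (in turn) 0.4356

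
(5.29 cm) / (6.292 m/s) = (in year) 2.666e-10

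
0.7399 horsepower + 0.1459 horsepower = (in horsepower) 0.8858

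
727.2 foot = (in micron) 2.217e+08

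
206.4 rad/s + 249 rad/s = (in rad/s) 455.4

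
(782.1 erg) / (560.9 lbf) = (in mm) 3.135e-05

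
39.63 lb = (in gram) 1.798e+04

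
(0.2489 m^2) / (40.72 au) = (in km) 4.086e-17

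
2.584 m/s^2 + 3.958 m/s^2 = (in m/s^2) 6.542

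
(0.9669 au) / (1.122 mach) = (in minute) 6.31e+06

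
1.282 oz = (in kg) 0.03634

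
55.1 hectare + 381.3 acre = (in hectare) 209.4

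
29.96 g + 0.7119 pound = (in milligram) 3.529e+05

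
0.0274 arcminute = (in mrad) 0.00797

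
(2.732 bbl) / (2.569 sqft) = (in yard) 1.99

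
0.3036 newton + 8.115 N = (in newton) 8.419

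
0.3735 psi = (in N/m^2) 2575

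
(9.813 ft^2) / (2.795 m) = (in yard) 0.3567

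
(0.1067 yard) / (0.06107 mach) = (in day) 5.431e-08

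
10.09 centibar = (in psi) 1.463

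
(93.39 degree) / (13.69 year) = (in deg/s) 2.163e-07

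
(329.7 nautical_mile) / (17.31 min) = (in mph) 1315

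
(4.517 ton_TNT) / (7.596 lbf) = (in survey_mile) 3.476e+05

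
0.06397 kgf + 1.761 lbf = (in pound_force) 1.902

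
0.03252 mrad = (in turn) 5.176e-06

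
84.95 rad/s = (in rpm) 811.2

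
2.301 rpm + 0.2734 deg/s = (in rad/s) 0.2457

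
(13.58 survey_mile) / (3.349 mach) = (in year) 6.077e-07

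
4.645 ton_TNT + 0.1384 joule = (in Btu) 1.842e+07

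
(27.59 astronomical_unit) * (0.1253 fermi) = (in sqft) 0.005567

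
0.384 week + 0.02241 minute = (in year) 0.007364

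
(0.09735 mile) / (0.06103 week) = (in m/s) 0.004245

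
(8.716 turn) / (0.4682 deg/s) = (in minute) 111.7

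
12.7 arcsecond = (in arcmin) 0.2117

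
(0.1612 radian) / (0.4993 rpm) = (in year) 9.776e-08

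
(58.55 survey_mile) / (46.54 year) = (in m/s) 6.42e-05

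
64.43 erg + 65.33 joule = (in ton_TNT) 1.561e-08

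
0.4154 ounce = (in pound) 0.02596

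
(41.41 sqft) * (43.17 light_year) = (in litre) 1.571e+21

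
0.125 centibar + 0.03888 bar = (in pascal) 4013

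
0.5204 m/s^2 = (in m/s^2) 0.5204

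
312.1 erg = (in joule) 3.121e-05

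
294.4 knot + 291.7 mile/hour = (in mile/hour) 630.5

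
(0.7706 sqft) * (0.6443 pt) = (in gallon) 0.004299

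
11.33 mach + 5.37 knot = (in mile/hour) 8636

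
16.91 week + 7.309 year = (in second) 2.407e+08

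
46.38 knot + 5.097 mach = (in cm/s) 1.759e+05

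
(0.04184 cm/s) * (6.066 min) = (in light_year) 1.61e-17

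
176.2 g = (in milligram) 1.762e+05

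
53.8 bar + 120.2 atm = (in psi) 2547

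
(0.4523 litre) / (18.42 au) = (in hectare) 1.641e-20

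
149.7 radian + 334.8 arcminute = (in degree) 8583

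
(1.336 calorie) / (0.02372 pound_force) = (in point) 1.502e+05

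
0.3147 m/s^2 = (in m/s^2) 0.3147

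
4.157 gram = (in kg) 0.004157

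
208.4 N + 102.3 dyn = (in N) 208.4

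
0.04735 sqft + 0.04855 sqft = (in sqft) 0.0959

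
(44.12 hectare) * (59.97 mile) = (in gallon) 1.125e+13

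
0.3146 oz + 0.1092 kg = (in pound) 0.2604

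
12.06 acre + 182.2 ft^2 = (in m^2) 4.882e+04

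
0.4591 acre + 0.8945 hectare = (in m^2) 1.08e+04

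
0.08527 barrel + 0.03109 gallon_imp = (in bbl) 0.08616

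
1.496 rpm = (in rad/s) 0.1567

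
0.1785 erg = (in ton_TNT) 4.266e-18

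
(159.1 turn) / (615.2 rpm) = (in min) 0.2586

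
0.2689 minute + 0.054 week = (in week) 0.05403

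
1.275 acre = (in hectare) 0.516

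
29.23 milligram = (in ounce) 0.001031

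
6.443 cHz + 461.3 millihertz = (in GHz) 5.257e-10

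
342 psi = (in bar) 23.58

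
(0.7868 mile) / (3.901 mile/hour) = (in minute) 12.1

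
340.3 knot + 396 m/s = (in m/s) 571.1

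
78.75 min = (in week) 0.007812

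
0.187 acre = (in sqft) 8146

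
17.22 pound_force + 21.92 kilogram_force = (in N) 291.6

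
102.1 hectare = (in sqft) 1.099e+07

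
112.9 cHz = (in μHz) 1.129e+06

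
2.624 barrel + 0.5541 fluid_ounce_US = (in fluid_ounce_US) 1.411e+04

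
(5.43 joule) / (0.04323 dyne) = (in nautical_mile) 6782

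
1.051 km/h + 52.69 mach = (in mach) 52.69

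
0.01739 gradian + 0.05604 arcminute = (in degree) 0.01658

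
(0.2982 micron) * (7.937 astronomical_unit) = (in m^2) 3.541e+05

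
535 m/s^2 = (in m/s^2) 535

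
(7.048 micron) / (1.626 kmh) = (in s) 1.56e-05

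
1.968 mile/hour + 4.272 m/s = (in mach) 0.01513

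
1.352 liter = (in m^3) 0.001352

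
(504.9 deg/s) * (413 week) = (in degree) 1.261e+11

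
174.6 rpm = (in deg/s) 1048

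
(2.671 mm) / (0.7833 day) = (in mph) 8.828e-08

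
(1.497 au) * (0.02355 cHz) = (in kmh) 1.899e+08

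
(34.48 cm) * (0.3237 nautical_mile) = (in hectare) 0.02067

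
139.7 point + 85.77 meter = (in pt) 2.433e+05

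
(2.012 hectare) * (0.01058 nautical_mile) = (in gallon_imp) 8.672e+07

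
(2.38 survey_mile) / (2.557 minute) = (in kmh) 89.88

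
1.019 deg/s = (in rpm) 0.1698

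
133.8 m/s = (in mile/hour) 299.3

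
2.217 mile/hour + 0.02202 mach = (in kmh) 30.56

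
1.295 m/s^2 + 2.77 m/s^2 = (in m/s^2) 4.065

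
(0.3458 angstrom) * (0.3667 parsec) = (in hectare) 39.13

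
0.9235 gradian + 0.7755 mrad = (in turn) 0.002432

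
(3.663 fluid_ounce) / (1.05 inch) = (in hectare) 4.062e-07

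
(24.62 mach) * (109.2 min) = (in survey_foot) 1.802e+08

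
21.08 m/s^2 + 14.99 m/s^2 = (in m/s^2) 36.07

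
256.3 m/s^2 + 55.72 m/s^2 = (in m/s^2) 312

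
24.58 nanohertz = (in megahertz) 2.458e-14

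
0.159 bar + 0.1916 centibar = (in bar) 0.1609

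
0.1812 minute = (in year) 3.447e-07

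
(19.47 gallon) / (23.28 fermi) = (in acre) 7.823e+08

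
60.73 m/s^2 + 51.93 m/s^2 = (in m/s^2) 112.7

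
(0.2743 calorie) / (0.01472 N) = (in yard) 85.27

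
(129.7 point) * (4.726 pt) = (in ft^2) 0.0008211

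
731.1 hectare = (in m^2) 7.311e+06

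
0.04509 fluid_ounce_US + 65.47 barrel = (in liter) 1.041e+04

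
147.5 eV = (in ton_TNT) 5.648e-27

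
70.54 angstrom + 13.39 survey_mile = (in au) 1.44e-07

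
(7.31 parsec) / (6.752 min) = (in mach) 1.635e+12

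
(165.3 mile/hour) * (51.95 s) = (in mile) 2.385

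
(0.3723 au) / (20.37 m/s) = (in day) 3.165e+04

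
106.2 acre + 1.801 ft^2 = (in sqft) 4.626e+06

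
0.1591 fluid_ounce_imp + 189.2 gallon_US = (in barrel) 4.505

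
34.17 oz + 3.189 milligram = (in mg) 9.687e+05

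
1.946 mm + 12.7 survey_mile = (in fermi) 2.044e+19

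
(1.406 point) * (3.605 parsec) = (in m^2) 5.518e+13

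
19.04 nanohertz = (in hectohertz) 1.904e-10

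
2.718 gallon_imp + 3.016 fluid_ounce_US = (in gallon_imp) 2.738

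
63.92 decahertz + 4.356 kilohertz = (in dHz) 4.995e+04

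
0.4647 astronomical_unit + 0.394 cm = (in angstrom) 6.952e+20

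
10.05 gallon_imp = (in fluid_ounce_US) 1545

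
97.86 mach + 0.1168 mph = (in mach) 97.86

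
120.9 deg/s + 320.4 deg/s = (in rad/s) 7.702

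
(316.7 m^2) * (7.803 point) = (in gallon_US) 230.3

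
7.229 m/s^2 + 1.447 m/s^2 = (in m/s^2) 8.676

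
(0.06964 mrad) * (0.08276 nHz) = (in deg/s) 3.302e-13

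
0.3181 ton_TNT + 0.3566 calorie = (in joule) 1.331e+09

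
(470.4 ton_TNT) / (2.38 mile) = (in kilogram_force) 5.24e+07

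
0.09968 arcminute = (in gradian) 0.001846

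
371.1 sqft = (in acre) 0.008519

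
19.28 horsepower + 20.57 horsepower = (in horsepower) 39.85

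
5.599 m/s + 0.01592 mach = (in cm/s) 1102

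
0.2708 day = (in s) 2.34e+04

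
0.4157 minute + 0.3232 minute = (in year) 1.406e-06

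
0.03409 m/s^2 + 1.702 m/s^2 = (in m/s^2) 1.736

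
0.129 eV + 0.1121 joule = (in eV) 6.997e+17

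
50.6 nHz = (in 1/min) 3.036e-06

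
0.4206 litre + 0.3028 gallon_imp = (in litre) 1.797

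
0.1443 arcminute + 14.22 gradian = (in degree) 12.8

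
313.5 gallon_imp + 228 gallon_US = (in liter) 2288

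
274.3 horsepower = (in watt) 2.045e+05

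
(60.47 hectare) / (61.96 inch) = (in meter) 3.842e+05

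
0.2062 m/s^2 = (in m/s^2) 0.2062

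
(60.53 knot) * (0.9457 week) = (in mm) 1.781e+10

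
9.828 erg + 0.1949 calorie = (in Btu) 0.0007729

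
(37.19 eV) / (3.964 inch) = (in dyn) 5.918e-12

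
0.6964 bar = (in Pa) 6.964e+04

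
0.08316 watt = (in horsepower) 0.0001115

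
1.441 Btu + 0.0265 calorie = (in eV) 9.49e+21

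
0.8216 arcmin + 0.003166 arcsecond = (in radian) 0.000239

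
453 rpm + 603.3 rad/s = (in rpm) 6214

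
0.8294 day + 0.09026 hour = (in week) 0.119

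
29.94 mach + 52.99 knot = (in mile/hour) 2.287e+04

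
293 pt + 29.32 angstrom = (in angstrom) 1.034e+09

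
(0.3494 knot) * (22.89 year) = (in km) 1.298e+05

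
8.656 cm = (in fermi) 8.656e+13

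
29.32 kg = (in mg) 2.932e+07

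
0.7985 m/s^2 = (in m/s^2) 0.7985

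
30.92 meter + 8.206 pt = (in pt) 8.766e+04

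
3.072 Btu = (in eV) 2.023e+22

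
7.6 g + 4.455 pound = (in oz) 71.55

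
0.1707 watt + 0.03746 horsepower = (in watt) 28.1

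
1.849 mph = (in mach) 0.002428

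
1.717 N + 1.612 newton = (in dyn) 3.329e+05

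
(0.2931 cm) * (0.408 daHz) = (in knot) 0.02325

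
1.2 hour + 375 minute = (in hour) 7.45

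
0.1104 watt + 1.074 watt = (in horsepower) 0.001588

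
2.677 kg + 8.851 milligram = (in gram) 2677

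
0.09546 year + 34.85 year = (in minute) 1.837e+07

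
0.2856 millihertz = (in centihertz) 0.02856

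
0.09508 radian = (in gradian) 6.053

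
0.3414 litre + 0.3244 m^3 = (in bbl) 2.043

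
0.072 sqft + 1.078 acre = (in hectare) 0.4363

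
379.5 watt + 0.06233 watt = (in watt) 379.6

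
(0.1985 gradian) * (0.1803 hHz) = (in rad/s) 0.05622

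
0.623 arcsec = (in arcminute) 0.01038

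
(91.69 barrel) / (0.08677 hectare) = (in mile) 1.044e-05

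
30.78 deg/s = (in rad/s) 0.5372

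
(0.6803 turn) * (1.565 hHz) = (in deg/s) 3.833e+04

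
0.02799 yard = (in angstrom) 2.559e+08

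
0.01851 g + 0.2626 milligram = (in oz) 0.0006622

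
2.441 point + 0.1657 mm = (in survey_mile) 6.38e-07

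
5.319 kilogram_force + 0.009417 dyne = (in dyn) 5.216e+06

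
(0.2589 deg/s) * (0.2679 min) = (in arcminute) 249.7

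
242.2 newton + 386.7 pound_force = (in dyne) 1.962e+08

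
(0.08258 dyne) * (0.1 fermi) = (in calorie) 1.974e-23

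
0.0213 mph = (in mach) 2.796e-05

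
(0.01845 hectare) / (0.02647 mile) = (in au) 2.895e-11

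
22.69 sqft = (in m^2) 2.108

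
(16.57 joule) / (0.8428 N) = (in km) 0.01966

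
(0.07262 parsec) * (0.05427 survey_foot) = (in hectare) 3.707e+09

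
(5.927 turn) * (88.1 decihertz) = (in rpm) 3133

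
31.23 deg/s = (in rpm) 5.205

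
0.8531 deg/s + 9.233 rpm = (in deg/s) 56.25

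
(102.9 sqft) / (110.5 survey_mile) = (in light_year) 5.682e-21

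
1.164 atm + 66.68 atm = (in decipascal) 6.874e+07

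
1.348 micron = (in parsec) 4.369e-23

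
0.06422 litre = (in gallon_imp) 0.01413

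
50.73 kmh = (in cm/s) 1409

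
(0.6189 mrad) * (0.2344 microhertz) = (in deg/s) 8.312e-09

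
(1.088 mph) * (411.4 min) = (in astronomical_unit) 8.025e-08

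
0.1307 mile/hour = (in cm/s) 5.843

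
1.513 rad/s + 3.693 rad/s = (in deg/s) 298.3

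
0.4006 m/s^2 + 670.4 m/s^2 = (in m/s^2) 670.8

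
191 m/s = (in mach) 0.5609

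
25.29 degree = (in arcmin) 1517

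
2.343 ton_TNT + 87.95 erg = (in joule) 9.803e+09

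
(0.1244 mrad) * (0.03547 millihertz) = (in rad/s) 4.412e-09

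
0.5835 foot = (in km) 0.0001779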